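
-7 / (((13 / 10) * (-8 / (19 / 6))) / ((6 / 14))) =95 / 104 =0.91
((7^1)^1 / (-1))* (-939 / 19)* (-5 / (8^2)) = -32865 / 1216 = -27.03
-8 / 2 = -4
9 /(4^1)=9 /4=2.25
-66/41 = -1.61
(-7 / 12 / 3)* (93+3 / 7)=-109 / 6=-18.17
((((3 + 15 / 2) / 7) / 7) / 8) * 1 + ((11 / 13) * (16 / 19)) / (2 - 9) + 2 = 53253 / 27664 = 1.92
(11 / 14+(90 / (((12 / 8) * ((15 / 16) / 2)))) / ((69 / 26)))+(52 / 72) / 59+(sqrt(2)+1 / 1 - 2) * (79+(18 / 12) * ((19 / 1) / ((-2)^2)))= -25370419 / 683928+689 * sqrt(2) / 8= 84.70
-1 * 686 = -686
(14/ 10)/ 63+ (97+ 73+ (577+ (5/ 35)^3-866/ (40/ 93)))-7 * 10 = -82510871/ 61740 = -1336.42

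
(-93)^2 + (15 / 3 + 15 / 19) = 8654.79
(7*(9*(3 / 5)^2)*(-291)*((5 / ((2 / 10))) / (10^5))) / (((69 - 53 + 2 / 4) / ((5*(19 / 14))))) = -149283 / 220000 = -0.68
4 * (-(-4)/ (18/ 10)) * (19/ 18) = 760/ 81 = 9.38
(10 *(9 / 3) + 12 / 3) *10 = 340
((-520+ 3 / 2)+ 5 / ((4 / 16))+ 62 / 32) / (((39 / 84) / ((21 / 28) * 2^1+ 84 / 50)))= -1768557 / 520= -3401.07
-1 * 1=-1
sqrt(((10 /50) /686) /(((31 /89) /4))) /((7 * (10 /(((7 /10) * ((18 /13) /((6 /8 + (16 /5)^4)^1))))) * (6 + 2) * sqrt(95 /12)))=45 * sqrt(2201682) /198116161334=0.00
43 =43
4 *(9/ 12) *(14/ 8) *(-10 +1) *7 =-1323/ 4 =-330.75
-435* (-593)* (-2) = -515910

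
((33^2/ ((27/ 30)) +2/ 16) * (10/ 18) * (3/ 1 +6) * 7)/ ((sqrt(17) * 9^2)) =112945 * sqrt(17)/ 3672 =126.82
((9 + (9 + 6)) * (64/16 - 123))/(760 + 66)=-204/59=-3.46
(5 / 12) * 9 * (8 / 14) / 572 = 15 / 4004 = 0.00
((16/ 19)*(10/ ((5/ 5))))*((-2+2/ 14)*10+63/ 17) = -283040/ 2261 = -125.18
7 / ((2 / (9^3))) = 2551.50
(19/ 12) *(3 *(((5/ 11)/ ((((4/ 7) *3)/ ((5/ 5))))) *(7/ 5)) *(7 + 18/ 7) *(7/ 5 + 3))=8911/ 120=74.26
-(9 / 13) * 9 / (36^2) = -1 / 208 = -0.00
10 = 10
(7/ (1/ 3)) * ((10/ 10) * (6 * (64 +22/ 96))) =64743/ 8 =8092.88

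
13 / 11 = 1.18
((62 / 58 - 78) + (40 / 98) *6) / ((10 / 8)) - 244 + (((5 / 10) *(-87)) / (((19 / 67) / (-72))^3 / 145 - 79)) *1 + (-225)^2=459767918994442117462971 / 9136525552906294795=50321.96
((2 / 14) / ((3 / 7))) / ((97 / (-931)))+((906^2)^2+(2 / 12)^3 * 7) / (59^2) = 14116865240011279 / 72933912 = 193556945.64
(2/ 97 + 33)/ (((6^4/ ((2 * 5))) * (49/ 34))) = 272255/ 1539972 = 0.18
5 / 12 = 0.42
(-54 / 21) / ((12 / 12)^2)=-18 / 7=-2.57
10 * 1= 10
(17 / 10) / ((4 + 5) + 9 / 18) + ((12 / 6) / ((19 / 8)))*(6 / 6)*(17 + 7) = 1937 / 95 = 20.39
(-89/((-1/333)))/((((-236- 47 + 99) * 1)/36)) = -266733/46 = -5798.54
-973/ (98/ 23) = -3197/ 14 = -228.36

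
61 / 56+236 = 237.09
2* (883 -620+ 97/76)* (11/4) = 220935/152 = 1453.52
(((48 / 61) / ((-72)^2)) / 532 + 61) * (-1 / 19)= -213793777 / 66591504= -3.21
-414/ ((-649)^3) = 414/ 273359449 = 0.00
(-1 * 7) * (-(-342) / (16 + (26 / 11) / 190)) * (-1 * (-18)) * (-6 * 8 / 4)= 540373680 / 16733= 32293.89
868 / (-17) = -868 / 17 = -51.06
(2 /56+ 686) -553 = 3725 /28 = 133.04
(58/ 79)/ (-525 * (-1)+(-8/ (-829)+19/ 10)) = 480820/ 345078399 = 0.00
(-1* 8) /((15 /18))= -48 /5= -9.60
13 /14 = 0.93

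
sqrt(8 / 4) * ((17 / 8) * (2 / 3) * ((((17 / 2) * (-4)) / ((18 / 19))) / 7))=-5491 * sqrt(2) / 756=-10.27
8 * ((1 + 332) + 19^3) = 57536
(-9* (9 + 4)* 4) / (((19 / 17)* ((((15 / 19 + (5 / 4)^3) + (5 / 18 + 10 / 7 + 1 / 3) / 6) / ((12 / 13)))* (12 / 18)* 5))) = -133249536 / 3542215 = -37.62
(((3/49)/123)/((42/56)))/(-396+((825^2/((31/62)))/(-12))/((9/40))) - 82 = -62340483437/760249798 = -82.00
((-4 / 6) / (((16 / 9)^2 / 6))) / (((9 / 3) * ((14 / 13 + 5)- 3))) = -351 / 2560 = -0.14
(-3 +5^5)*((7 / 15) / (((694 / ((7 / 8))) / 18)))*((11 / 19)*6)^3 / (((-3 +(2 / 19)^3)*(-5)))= 16492711158 / 178436075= 92.43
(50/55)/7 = 10/77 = 0.13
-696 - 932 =-1628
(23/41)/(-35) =-23/1435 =-0.02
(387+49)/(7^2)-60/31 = 10576/1519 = 6.96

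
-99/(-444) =33/148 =0.22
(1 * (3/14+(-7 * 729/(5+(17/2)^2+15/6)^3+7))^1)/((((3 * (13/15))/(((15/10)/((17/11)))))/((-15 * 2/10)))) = -147332941695/18261214972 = -8.07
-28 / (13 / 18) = -504 / 13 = -38.77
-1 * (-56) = 56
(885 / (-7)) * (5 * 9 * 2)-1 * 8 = -11386.57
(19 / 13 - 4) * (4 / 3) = -44 / 13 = -3.38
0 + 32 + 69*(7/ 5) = 643/ 5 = 128.60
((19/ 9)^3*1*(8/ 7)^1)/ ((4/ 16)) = 219488/ 5103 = 43.01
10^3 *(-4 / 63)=-4000 / 63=-63.49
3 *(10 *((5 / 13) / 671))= 150 / 8723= 0.02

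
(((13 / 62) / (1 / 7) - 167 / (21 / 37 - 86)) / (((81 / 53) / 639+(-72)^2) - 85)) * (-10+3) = -2524028487 / 537201948596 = -0.00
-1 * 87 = -87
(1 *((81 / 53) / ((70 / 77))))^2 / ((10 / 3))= 2381643 / 2809000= 0.85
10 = 10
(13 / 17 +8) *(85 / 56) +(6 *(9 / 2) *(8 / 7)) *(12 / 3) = 7657 / 56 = 136.73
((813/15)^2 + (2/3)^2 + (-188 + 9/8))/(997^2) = 4952177/1789216200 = 0.00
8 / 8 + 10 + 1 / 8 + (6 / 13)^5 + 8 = 56870037 / 2970344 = 19.15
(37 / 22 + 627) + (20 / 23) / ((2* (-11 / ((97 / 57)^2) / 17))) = 1030350077 / 1643994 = 626.74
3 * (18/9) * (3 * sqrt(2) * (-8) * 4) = -576 * sqrt(2) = -814.59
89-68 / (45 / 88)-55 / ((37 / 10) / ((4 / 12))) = -81473 / 1665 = -48.93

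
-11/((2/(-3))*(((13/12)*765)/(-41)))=-902/1105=-0.82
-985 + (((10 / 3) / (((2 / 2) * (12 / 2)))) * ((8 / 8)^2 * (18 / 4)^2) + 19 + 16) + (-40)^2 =2645 / 4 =661.25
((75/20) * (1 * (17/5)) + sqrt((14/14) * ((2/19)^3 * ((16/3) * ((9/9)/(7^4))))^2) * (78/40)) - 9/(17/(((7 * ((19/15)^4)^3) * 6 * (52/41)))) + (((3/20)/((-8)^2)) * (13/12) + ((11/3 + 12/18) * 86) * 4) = 57745118392259155985106481297/56482907228102250000000000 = 1022.35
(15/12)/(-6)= -5/24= -0.21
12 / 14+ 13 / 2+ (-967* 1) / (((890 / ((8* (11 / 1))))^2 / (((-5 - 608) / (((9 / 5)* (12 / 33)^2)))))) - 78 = 121150118849 / 4990230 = 24277.46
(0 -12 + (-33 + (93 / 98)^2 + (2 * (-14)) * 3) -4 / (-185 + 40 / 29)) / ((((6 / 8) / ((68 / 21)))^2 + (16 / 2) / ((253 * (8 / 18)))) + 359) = -30650916457931968 / 85943985620252025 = -0.36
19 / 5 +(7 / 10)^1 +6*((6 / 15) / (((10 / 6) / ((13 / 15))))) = 1437 / 250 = 5.75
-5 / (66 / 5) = -0.38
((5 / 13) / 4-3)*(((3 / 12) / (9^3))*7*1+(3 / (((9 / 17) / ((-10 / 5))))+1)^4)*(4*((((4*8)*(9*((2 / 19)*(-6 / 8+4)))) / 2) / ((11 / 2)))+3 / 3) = -3512813686951 / 2881008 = -1219300.22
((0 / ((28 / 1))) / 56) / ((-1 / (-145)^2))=0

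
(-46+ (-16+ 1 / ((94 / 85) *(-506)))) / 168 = -2949053 / 7990752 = -0.37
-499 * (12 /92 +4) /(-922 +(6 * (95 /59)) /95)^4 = -574423498205 /201311205115881156608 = -0.00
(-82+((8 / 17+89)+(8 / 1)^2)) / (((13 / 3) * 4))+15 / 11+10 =150595 / 9724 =15.49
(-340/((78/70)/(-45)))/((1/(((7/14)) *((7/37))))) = 624750/481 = 1298.86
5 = 5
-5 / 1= -5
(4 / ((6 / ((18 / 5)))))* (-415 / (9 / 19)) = -6308 / 3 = -2102.67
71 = 71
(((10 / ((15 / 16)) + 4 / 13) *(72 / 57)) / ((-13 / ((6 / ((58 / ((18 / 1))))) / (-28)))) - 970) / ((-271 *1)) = 632231786 / 176646743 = 3.58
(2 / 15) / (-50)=-1 / 375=-0.00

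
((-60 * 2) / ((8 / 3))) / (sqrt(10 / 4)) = -9 * sqrt(10) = -28.46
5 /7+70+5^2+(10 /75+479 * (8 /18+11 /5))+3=430144 /315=1365.54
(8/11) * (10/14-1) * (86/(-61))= 1376/4697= 0.29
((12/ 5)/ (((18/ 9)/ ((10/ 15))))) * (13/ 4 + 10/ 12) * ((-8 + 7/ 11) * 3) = -3969/ 55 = -72.16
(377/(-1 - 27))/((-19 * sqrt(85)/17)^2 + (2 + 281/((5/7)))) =-32045/1193752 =-0.03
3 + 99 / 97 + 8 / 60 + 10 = 20594 / 1455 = 14.15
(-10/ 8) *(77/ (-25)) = 77/ 20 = 3.85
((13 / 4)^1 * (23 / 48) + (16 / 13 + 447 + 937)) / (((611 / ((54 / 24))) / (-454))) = -2357229063 / 1016704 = -2318.50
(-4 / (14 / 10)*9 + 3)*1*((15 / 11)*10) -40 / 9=-217730 / 693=-314.18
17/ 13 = 1.31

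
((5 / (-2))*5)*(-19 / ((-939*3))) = -475 / 5634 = -0.08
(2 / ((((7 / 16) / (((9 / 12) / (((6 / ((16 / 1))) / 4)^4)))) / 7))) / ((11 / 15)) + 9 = 41943931 / 99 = 423676.07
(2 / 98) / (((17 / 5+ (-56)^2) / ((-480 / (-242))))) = 1200 / 93067513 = 0.00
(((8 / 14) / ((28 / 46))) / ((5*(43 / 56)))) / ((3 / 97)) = 35696 / 4515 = 7.91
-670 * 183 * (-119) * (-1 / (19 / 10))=-145905900 / 19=-7679257.89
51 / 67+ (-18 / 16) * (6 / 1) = -5.99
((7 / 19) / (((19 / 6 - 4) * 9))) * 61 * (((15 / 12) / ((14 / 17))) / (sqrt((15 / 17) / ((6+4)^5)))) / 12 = -25925 * sqrt(102) / 2052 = -127.60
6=6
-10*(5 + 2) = -70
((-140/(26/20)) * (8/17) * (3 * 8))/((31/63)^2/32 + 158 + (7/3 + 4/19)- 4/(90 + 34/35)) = -5163295850496/681373488497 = -7.58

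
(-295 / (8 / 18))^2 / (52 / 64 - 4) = -138216.18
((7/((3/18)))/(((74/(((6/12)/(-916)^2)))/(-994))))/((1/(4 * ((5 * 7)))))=-365295/7761268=-0.05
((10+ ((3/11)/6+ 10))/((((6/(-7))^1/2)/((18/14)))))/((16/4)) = -1323/88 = -15.03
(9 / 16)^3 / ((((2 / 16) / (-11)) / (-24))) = 24057 / 64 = 375.89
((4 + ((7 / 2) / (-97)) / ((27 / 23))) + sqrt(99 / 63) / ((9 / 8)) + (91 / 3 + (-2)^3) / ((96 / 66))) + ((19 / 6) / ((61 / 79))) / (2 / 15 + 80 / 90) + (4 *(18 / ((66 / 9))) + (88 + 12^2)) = 8 *sqrt(77) / 63 + 171475976117 / 646704432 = 266.27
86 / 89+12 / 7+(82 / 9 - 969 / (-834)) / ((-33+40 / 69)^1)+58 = 60.36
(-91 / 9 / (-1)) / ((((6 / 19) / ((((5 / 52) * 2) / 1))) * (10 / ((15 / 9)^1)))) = 665 / 648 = 1.03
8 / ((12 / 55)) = 110 / 3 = 36.67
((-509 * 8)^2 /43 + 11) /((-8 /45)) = -746174565 /344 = -2169112.11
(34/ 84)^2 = 289/ 1764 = 0.16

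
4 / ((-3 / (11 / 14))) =-22 / 21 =-1.05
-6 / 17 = -0.35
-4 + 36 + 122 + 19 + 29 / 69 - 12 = 11138 / 69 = 161.42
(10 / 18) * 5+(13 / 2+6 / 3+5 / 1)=293 / 18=16.28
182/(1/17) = 3094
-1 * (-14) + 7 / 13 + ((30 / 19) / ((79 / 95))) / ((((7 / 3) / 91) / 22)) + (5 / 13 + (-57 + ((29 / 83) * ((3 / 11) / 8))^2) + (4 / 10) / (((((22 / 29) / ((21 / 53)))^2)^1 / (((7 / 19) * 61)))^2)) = 151265507754923626298961031 / 94418702400264505165760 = 1602.07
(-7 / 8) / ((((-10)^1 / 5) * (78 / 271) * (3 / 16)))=1897 / 234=8.11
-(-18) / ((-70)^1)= -9 / 35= -0.26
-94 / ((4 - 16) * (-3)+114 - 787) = 94 / 637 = 0.15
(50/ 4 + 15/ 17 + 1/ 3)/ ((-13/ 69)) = -32177/ 442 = -72.80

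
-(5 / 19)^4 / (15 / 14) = -1750 / 390963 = -0.00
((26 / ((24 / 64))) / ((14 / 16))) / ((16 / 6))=208 / 7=29.71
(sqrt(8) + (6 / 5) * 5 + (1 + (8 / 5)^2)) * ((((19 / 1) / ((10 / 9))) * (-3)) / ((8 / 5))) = -122607 / 400 - 513 * sqrt(2) / 8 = -397.20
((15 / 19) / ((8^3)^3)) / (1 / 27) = 405 / 2550136832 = 0.00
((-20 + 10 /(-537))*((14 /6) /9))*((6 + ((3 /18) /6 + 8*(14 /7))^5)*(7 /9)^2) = -117910944443760379625 /35506312975872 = -3320844.51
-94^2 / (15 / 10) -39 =-17789 / 3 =-5929.67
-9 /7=-1.29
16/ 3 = 5.33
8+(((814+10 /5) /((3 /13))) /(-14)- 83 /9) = -15989 /63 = -253.79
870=870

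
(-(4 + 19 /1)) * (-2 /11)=46 /11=4.18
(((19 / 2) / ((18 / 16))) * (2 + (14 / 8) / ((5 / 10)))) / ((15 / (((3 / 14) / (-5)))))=-209 / 1575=-0.13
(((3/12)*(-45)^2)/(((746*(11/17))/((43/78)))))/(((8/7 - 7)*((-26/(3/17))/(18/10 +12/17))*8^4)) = 25965765/63347710885888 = 0.00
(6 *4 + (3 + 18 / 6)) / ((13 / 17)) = 39.23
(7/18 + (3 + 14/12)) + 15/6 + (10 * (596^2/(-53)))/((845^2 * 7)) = 6715755409/953651790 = 7.04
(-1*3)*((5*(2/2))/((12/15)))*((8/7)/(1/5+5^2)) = -125/147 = -0.85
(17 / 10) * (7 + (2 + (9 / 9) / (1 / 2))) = 187 / 10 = 18.70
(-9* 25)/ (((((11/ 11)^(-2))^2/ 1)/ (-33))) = 7425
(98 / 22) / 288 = 49 / 3168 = 0.02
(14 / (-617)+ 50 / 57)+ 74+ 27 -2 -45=1929178 / 35169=54.85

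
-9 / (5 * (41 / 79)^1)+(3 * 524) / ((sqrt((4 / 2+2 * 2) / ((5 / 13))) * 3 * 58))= -711 / 205+131 * sqrt(390) / 1131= -1.18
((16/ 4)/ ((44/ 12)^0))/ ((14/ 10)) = 20/ 7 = 2.86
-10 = -10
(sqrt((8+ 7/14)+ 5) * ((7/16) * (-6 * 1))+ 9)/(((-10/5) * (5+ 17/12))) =-54/77+ 27 * sqrt(6)/88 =0.05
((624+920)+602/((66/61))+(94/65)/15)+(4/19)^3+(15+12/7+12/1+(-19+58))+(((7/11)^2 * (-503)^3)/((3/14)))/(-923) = 105663694433950927/402167690925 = 262735.41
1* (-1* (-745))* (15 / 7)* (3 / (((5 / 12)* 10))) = 8046 / 7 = 1149.43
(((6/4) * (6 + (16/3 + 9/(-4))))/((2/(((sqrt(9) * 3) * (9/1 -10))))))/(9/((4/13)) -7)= -981/356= -2.76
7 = 7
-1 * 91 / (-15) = 91 / 15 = 6.07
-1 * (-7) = 7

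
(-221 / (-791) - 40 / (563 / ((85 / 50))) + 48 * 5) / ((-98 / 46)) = -2459862765 / 21821317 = -112.73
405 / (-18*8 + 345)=135 / 67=2.01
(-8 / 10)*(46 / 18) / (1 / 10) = -184 / 9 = -20.44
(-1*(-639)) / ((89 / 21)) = 13419 / 89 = 150.78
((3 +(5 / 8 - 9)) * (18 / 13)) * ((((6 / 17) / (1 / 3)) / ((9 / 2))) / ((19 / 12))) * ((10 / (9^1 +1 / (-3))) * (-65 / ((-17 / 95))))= -1741500 / 3757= -463.53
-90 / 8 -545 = -2225 / 4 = -556.25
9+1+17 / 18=10.94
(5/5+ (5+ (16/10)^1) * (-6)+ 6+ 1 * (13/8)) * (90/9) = -1239/4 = -309.75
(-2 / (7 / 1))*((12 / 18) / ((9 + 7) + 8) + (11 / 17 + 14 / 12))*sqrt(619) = -161*sqrt(619) / 306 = -13.09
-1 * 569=-569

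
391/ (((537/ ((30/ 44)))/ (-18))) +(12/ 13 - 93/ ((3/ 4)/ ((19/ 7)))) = -61742281/ 179179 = -344.58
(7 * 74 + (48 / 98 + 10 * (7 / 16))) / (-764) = -0.68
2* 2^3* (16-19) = -48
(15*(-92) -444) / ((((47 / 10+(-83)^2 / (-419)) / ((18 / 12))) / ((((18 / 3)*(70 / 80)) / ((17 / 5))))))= 100308600 / 278783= 359.81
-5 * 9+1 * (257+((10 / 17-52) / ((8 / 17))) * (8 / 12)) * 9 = 3225 / 2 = 1612.50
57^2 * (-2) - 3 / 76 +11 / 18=-4444241 / 684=-6497.43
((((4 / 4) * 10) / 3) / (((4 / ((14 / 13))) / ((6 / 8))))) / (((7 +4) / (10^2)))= 6.12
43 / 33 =1.30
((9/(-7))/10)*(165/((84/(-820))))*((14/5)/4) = 4059/28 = 144.96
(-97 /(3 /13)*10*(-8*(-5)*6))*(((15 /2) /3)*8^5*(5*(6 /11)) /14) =-1239613440000 /77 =-16098875844.16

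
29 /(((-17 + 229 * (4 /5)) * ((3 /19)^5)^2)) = 889004607381145 /49069719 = 18117173.39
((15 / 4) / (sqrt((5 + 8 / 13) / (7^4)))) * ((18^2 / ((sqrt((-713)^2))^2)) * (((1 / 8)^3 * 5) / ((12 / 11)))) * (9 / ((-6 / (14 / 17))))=-22920975 * sqrt(949) / 1292054382592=-0.00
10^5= 100000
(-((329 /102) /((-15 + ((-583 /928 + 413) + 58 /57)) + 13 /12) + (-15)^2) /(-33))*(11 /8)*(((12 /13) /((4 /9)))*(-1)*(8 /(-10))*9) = 503614896093 /3592185850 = 140.20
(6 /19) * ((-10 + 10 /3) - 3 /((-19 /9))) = -1.66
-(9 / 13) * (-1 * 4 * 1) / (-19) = -36 / 247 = -0.15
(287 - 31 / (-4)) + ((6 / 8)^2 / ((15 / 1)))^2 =1886409 / 6400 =294.75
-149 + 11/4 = -585/4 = -146.25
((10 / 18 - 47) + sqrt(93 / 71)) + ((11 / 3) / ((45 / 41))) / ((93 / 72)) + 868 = sqrt(6603) / 71 + 127742 / 155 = 825.29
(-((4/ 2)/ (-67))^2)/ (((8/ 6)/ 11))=-33/ 4489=-0.01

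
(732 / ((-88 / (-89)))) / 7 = 16287 / 154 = 105.76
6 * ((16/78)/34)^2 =0.00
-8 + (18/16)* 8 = 1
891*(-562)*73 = -36554166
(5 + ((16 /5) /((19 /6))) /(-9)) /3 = 1393 /855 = 1.63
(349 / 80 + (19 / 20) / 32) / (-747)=-0.01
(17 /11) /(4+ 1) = 0.31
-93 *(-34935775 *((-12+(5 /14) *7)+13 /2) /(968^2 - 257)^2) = -9747081225 /877532412289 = -0.01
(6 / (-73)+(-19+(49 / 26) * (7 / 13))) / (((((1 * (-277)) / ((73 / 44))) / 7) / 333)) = 252.25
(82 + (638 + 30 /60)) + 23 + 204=1895 /2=947.50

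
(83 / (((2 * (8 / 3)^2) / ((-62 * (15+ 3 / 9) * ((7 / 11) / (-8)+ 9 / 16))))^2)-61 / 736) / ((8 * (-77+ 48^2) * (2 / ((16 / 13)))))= 63105168810373 / 21121108017152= 2.99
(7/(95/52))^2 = 132496/9025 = 14.68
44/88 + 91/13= 15/2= 7.50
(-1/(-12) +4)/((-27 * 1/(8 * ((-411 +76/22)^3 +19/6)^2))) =-14318943431289860370896161/2582935938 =-5543669597309950.93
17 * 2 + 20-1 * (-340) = 394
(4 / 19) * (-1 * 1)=-4 / 19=-0.21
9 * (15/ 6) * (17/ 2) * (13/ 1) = 9945/ 4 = 2486.25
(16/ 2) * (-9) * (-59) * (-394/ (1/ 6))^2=23739931008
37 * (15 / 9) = 61.67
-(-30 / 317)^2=-900 / 100489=-0.01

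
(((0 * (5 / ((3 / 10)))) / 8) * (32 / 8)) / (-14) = 0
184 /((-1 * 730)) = -92 /365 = -0.25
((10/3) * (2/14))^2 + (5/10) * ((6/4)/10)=5323/17640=0.30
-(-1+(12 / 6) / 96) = 47 / 48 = 0.98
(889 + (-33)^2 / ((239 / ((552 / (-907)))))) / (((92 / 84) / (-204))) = -822999535596 / 4985779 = -165069.40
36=36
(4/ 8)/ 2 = 1/ 4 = 0.25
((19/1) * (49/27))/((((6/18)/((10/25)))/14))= 26068/45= 579.29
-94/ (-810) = 47/ 405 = 0.12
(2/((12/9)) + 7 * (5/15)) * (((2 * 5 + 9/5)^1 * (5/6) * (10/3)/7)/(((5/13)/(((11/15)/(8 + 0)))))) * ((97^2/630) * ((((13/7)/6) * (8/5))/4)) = 23735736167/3000564000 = 7.91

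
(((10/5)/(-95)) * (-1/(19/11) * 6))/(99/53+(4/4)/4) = 27984/810445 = 0.03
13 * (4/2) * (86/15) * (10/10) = 2236/15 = 149.07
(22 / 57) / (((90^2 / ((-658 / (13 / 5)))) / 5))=-3619 / 60021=-0.06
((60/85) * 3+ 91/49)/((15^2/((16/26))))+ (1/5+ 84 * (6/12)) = 42.21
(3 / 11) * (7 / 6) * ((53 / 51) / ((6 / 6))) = 371 / 1122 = 0.33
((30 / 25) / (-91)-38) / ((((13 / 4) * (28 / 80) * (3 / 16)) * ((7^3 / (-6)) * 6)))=4427776 / 8521149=0.52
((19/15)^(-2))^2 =50625/130321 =0.39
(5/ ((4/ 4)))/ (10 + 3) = 5/ 13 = 0.38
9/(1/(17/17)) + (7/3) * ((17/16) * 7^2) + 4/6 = 131.15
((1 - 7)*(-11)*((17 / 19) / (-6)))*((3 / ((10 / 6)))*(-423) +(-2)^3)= 719389 / 95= 7572.52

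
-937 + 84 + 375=-478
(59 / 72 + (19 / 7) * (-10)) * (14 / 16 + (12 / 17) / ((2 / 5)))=-4762853 / 68544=-69.49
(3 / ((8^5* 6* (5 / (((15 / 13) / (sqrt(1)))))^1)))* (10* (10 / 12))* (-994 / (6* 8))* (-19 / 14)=33725 / 40894464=0.00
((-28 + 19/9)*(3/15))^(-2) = 2025/54289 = 0.04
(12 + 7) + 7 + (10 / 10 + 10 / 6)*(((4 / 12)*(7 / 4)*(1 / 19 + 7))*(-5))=-4934 / 171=-28.85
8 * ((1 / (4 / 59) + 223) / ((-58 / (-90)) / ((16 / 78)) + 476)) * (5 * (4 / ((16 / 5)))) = 1426500 / 57497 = 24.81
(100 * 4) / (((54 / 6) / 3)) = 400 / 3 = 133.33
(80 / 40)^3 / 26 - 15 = -14.69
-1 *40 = -40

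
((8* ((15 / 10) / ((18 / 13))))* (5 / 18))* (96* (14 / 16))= 1820 / 9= 202.22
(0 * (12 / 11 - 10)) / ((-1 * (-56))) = 0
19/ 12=1.58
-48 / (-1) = 48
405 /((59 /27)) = 10935 /59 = 185.34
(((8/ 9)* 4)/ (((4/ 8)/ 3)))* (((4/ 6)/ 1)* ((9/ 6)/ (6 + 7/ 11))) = 3.21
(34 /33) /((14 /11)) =17 /21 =0.81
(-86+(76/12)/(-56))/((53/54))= -130203/1484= -87.74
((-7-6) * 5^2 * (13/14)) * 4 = -8450/7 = -1207.14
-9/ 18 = -1/ 2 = -0.50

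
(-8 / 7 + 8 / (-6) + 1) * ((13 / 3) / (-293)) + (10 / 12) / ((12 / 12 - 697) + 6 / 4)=58778 / 2848839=0.02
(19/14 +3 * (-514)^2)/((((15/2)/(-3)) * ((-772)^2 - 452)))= -11096251/20843620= -0.53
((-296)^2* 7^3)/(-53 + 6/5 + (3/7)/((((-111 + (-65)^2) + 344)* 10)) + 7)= -625207799552/932019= -670810.14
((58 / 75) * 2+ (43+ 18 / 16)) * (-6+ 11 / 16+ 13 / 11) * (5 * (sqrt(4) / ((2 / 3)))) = -19921981 / 7040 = -2829.83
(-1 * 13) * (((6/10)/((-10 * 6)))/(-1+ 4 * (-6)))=-13/2500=-0.01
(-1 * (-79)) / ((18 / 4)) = 158 / 9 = 17.56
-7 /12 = -0.58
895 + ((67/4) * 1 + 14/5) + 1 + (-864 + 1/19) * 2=-308691/380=-812.34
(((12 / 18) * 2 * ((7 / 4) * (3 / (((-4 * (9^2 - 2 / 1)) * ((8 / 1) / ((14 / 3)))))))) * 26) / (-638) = 637 / 1209648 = 0.00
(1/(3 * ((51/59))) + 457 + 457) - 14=137759/153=900.39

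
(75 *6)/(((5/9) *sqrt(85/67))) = 162 *sqrt(5695)/17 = 719.14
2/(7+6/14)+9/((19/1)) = 367/494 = 0.74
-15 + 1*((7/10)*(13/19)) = -2759/190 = -14.52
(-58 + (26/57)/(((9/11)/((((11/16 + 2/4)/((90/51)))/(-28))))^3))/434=-153973036172511679/1152142834139136000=-0.13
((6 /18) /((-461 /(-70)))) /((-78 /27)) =-105 /5993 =-0.02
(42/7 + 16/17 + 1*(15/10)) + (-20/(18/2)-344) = -103361/306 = -337.78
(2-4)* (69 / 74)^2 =-4761 / 2738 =-1.74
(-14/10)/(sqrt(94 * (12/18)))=-7 * sqrt(141)/470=-0.18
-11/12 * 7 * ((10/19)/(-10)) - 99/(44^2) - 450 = -4511525/10032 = -449.71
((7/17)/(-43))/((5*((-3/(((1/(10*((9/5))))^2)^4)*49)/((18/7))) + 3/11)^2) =-847/877583758081243543853960834739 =-0.00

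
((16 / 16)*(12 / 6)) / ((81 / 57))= 38 / 27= 1.41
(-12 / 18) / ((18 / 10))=-10 / 27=-0.37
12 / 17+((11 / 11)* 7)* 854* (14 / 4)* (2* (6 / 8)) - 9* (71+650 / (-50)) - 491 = 1032655 / 34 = 30372.21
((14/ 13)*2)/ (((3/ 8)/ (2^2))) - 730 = -27574/ 39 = -707.03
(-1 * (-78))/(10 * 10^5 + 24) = 39/500012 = 0.00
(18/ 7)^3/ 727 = 5832/ 249361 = 0.02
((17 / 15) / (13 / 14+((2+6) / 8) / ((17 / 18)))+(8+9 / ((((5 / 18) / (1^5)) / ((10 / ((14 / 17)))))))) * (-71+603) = 1517360672 / 7095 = 213863.38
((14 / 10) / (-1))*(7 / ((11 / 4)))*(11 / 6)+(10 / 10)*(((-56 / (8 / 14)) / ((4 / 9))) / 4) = -7399 / 120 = -61.66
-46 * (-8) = 368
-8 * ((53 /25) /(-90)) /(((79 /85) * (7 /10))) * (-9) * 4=-28832 /2765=-10.43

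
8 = 8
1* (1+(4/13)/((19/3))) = 259/247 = 1.05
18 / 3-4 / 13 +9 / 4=413 / 52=7.94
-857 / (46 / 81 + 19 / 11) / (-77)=69417 / 14315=4.85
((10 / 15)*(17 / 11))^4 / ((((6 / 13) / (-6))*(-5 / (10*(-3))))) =-34744736 / 395307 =-87.89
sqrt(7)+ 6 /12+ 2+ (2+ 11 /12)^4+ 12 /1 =sqrt(7)+ 1801297 /20736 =89.51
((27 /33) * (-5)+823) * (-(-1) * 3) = 27024 /11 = 2456.73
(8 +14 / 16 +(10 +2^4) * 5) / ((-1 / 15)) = -16665 / 8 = -2083.12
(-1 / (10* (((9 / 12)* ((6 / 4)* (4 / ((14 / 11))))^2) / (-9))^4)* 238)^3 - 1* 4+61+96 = 94694365296227804489648922745458181 / 654318972870484080973094436610125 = 144.72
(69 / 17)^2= 4761 / 289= 16.47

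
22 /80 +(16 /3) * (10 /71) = 8743 /8520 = 1.03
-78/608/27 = -13/2736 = -0.00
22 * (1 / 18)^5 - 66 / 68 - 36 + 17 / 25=-14571871349 / 401533200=-36.29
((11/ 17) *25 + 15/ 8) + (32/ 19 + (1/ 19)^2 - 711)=-33938177/ 49096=-691.26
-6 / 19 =-0.32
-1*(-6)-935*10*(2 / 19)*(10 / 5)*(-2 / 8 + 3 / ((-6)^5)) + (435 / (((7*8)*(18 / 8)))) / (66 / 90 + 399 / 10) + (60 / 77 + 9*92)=767189129417 / 577820628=1327.73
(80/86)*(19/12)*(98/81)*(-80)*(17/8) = -3165400/10449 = -302.94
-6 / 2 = -3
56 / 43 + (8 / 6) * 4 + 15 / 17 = 16487 / 2193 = 7.52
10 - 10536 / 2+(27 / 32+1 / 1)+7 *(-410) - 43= -261413 / 32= -8169.16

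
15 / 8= 1.88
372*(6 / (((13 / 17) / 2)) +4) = 95232 / 13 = 7325.54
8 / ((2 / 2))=8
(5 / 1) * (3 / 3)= 5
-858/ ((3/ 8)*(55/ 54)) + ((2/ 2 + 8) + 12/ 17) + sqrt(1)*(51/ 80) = -3041037/ 1360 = -2236.06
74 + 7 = 81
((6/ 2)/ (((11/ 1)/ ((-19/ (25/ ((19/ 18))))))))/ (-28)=361/ 46200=0.01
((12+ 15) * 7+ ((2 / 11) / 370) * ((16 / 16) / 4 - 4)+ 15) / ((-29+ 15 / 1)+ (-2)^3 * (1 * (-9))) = 332109 / 94424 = 3.52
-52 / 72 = -13 / 18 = -0.72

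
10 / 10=1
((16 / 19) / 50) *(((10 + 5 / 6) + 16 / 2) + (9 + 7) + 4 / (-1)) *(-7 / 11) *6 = -2072 / 1045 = -1.98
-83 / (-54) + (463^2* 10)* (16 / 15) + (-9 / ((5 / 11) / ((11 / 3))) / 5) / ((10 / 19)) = 7717196078 / 3375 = 2286576.62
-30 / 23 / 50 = -3 / 115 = -0.03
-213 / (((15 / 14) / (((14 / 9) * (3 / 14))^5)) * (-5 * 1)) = 994 / 6075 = 0.16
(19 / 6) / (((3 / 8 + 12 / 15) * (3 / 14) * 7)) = 760 / 423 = 1.80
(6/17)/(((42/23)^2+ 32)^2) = 839523/2969822344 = 0.00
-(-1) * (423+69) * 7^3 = 168756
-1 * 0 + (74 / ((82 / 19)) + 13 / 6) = 19.31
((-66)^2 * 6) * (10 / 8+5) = 163350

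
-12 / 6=-2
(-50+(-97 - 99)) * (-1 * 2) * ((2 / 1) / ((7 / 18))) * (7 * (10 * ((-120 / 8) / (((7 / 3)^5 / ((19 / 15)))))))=-817763040 / 16807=-48656.10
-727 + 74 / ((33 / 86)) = -17627 / 33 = -534.15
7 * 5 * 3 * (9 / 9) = 105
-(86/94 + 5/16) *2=-923/376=-2.45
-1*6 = -6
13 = 13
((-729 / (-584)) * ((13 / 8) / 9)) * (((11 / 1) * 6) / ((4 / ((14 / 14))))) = 34749 / 9344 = 3.72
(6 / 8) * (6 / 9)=1 / 2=0.50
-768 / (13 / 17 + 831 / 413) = -674016 / 2437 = -276.58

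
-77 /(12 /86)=-3311 /6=-551.83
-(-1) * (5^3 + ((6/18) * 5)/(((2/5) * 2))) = 1525/12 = 127.08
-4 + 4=0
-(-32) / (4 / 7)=56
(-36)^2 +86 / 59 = 1297.46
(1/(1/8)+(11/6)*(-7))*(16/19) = -232/57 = -4.07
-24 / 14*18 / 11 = -2.81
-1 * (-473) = 473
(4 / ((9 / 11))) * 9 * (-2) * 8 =-704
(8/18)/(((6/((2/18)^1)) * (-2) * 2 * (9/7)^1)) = -7/4374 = -0.00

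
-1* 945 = -945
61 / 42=1.45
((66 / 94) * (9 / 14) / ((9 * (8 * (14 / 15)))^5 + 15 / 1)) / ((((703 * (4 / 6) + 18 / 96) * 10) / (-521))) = -77368500 / 2113878627774965093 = -0.00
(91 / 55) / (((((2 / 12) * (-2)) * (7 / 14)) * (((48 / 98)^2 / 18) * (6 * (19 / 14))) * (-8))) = 1529437 / 133760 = 11.43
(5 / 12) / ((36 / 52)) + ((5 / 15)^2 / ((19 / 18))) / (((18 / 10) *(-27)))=11075 / 18468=0.60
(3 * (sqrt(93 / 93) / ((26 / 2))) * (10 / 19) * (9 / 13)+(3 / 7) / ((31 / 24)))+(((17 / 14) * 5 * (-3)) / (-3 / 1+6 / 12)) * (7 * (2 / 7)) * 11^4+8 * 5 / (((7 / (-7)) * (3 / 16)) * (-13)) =445993385692 / 2090361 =213357.11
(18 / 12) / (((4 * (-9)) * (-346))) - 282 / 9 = -31.33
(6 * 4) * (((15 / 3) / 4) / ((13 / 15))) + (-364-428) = -9846 / 13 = -757.38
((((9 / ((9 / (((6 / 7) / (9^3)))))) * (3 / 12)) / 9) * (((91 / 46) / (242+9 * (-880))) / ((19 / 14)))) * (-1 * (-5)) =-455 / 14676020964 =-0.00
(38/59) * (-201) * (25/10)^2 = -95475/118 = -809.11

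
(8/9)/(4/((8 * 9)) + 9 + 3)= 0.07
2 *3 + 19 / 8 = 67 / 8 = 8.38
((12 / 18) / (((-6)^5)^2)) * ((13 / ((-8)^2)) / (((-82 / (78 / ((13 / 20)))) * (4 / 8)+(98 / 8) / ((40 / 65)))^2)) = 325 / 55547555543136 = 0.00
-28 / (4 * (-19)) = 7 / 19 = 0.37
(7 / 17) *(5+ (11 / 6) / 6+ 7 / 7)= 1589 / 612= 2.60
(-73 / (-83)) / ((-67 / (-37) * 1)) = 2701 / 5561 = 0.49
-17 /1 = -17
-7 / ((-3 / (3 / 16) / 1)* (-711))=-7 / 11376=-0.00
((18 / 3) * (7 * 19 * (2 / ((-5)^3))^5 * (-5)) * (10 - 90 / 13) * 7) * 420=120121344 / 3173828125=0.04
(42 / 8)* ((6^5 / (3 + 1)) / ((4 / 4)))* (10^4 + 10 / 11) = 1122762060 / 11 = 102069278.18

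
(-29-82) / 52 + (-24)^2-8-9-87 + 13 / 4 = 12301 / 26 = 473.12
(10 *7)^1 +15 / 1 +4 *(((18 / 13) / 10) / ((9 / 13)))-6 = 399 / 5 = 79.80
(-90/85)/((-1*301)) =18/5117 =0.00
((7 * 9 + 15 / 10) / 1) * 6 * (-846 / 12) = -54567 / 2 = -27283.50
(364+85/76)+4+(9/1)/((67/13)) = 1888443/5092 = 370.86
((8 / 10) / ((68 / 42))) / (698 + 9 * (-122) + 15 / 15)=-2 / 1615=-0.00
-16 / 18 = -8 / 9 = -0.89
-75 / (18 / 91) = -379.17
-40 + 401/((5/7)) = 2607/5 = 521.40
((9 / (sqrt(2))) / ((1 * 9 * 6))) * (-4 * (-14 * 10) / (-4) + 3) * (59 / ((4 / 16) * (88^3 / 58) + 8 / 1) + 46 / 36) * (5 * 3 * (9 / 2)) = -227804285 * sqrt(2) / 227776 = -1414.39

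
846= 846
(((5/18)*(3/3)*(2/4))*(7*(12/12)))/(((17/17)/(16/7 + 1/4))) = 355/144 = 2.47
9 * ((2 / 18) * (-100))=-100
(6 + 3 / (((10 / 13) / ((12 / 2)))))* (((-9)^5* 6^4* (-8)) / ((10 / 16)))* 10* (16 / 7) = 3291294892032 / 5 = 658258978406.40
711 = 711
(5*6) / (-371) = -0.08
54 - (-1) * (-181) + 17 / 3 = -364 / 3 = -121.33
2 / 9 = 0.22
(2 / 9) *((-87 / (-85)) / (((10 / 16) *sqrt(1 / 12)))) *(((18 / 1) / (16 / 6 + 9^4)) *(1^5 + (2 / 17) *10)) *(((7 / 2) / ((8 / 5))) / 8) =0.00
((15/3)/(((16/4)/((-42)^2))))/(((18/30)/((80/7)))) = 42000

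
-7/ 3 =-2.33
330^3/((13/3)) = 107811000/13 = 8293153.85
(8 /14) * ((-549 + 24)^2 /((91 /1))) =22500 /13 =1730.77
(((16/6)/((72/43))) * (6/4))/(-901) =-43/16218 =-0.00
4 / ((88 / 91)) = 91 / 22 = 4.14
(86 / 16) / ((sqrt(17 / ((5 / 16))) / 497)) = 21371*sqrt(85) / 544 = 362.19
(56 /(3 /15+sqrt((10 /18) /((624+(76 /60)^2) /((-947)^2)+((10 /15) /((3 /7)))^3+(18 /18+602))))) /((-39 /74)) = -205483802723523520 /377916519551649+2943276000 * sqrt(12396464932645) /125972173183883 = -461.46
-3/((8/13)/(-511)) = 19929/8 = 2491.12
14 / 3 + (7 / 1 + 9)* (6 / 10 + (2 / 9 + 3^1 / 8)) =1072 / 45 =23.82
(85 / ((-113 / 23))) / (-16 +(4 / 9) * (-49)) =207 / 452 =0.46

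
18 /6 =3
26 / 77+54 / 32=2495 / 1232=2.03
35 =35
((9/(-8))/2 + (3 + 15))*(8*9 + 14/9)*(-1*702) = -3601611/4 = -900402.75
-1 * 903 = -903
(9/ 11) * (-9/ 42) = -27/ 154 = -0.18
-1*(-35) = 35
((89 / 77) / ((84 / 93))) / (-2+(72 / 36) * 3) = 2759 / 8624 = 0.32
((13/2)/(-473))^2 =169/894916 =0.00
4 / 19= 0.21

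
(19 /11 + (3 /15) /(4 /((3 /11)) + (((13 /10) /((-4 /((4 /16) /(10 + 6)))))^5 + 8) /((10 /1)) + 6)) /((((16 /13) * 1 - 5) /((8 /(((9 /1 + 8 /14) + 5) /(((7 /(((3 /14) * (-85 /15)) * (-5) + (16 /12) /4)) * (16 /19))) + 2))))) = -15755308493899683494810752 /76224907154332641096253653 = -0.21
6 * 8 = 48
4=4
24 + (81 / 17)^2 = 13497 / 289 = 46.70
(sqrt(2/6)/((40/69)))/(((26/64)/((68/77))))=6256 * sqrt(3)/5005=2.16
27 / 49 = 0.55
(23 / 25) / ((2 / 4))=1.84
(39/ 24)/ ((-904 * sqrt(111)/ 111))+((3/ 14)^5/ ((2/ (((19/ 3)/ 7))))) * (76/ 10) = -0.02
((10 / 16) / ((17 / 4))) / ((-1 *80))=-1 / 544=-0.00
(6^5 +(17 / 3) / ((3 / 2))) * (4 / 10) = 140036 / 45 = 3111.91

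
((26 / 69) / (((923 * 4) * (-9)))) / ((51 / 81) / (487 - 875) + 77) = -194 / 1317234955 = -0.00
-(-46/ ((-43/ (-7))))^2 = -103684/ 1849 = -56.08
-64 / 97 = -0.66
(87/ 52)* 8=174/ 13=13.38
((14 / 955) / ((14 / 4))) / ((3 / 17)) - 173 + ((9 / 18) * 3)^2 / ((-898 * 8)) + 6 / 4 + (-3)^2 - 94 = -21115367897 / 82328640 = -256.48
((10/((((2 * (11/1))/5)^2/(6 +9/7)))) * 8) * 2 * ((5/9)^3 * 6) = 4250000/68607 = 61.95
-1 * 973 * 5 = -4865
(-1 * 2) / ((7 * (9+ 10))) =-2 / 133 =-0.02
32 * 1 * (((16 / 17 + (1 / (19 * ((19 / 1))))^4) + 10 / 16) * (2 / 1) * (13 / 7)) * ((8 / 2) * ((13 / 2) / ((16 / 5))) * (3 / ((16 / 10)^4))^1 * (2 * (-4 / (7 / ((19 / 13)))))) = -1156.47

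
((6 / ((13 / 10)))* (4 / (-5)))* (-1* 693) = 2558.77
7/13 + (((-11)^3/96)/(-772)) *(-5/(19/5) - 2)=2922269/6101888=0.48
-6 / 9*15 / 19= -0.53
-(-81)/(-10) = -8.10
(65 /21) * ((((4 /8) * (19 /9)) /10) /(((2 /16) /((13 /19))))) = 338 /189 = 1.79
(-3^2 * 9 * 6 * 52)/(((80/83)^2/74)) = -805206987/400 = -2013017.47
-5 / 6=-0.83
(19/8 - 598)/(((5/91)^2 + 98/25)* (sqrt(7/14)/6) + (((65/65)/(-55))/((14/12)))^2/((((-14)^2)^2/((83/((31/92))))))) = 25796457167348571078375/5944595926662691607479273 - 21661378560583320952412144125* sqrt(2)/23778383706650766429917092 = -1288.30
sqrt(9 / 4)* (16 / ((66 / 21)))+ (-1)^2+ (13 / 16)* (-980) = -34655 / 44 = -787.61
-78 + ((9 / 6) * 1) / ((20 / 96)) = -354 / 5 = -70.80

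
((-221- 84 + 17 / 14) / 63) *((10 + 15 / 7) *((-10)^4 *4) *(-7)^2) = -7230100000 / 63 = -114763492.06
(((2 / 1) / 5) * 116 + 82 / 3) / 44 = 553 / 330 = 1.68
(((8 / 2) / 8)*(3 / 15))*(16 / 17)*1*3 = 24 / 85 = 0.28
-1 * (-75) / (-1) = -75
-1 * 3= -3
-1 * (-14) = 14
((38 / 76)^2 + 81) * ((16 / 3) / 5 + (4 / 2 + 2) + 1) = 5915 / 12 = 492.92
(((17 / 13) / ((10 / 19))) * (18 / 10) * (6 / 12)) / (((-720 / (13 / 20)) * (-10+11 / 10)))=323 / 1424000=0.00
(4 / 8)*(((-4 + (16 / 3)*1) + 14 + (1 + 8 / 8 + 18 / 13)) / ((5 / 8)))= 584 / 39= 14.97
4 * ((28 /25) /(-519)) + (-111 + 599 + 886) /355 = 3557578 /921225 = 3.86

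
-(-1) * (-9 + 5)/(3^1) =-4/3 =-1.33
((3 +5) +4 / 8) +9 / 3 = 23 / 2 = 11.50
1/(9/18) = 2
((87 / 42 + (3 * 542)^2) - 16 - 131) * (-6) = -15862386.43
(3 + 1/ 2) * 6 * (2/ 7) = 6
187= 187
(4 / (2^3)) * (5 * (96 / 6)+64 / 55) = 2232 / 55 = 40.58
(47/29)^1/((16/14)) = 329/232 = 1.42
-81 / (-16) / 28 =81 / 448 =0.18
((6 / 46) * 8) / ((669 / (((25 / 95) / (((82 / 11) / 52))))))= 11440 / 3995491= 0.00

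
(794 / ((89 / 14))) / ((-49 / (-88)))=139744 / 623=224.31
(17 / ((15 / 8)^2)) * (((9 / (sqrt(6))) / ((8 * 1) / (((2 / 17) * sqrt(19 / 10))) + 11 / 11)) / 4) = -2584 * sqrt(6) / 3466575 + 18496 * sqrt(285) / 3466575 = 0.09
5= 5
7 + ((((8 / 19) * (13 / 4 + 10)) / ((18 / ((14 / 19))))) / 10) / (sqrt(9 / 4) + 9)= 341251 / 48735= 7.00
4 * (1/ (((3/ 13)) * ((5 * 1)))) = 52/ 15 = 3.47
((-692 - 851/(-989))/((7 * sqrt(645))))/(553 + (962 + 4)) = -29719 * sqrt(645)/294906255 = -0.00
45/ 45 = 1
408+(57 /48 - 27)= 6115 /16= 382.19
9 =9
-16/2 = -8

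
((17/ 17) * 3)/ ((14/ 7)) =3/ 2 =1.50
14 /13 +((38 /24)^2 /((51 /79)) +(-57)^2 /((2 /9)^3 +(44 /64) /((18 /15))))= 5569.36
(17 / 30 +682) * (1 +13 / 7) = 40954 / 21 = 1950.19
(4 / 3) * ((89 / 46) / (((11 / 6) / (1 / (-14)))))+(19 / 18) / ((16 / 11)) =318875 / 510048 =0.63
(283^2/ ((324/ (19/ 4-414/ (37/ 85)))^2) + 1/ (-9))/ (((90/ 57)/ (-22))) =-65668745731725829/ 6898182912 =-9519716.51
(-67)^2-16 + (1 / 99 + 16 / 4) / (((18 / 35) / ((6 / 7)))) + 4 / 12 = 1330565 / 297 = 4480.02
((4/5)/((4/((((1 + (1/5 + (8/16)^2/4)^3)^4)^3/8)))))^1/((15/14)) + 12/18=22573514002720665152520779778017640217945601843817109628777320680632349/32451855365842672678315602057625600000000000000000000000000000000000000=0.70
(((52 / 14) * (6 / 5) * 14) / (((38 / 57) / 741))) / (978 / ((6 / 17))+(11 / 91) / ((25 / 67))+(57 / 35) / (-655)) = 20670298740 / 825923081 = 25.03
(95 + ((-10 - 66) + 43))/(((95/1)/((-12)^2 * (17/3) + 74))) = 580.84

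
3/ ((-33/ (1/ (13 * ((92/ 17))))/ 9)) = -0.01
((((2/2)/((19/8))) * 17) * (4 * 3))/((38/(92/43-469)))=-16381200/15523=-1055.29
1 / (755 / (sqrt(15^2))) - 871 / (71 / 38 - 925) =5103035 / 5296929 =0.96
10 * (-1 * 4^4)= -2560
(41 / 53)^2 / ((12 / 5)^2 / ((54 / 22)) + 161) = 126075 / 34413059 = 0.00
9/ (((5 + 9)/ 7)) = 9/ 2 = 4.50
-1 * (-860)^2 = -739600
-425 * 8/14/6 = -850/21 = -40.48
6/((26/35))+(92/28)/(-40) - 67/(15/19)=-839441/10920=-76.87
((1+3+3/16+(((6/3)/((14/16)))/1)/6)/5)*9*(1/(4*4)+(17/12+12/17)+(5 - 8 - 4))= -1206203/30464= -39.59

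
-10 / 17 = -0.59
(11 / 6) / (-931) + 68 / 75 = 126341 / 139650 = 0.90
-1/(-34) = 1/34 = 0.03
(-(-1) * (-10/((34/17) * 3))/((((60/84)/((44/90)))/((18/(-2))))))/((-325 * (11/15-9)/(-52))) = -154/775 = -0.20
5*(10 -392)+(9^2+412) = -1417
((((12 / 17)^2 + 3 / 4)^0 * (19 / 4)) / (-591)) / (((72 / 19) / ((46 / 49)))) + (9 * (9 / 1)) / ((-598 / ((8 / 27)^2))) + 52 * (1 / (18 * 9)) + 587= 2196866927681 / 3740576112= 587.31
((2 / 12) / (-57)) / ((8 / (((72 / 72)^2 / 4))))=-1 / 10944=-0.00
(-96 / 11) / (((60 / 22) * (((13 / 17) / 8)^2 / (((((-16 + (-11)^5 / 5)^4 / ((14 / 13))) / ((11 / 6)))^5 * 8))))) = -175916333495085978131358446054167284302782309053103270880596703294665368823353535910571085926697613877367904805838848 / 1290695265293121337890625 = -136295792062996971801078300000000000000000000000000000000000000000000000000000000000000000000.00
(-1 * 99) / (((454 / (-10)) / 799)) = 395505 / 227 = 1742.31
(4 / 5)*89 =356 / 5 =71.20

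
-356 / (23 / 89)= -1377.57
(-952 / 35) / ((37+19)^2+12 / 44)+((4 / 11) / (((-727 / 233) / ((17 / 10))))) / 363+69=68.99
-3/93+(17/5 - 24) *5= -3194/31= -103.03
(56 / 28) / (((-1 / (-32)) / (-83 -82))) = -10560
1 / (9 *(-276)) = -1 / 2484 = -0.00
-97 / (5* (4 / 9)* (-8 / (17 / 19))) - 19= -42919 / 3040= -14.12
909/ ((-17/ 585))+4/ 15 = -7976407/ 255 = -31280.03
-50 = -50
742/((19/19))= 742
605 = 605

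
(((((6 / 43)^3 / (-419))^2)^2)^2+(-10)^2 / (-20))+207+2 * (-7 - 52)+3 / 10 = 1278741300841518952412003373615546274035779819521029409280605323 / 15168935953042929447354725665664843108372239289883938624726410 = 84.30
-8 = -8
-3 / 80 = -0.04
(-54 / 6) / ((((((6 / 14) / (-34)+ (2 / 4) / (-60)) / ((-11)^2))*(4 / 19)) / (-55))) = -4062677850 / 299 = -13587551.34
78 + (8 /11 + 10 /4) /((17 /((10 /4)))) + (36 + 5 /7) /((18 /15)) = 1713269 /15708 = 109.07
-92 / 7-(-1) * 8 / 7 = -12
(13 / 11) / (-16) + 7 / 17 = 1011 / 2992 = 0.34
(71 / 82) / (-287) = -71 / 23534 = -0.00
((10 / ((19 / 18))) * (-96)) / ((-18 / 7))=6720 / 19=353.68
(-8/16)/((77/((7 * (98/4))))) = -1.11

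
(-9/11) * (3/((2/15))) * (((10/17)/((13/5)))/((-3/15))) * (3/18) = 16875/4862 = 3.47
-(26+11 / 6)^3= -4657463 / 216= -21562.33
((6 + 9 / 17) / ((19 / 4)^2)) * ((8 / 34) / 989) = 7104 / 103181381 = 0.00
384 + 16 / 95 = 36496 / 95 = 384.17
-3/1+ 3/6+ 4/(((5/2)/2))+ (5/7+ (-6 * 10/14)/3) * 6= -251/70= -3.59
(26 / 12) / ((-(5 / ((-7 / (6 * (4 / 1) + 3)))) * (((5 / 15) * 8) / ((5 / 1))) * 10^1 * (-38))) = -91 / 164160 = -0.00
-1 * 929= -929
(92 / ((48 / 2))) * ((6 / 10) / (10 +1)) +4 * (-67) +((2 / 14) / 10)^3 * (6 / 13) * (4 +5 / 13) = -85376694069 / 318818500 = -267.79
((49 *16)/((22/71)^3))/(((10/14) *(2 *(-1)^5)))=-122763473/6655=-18446.80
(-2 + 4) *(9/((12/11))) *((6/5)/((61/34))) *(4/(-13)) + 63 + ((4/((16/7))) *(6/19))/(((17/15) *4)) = 611928279/10245560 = 59.73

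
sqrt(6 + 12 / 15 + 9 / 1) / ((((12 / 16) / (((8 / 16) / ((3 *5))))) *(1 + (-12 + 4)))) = -2 *sqrt(395) / 1575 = -0.03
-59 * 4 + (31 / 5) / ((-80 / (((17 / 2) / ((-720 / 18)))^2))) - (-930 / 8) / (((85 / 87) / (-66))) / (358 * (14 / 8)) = -248.54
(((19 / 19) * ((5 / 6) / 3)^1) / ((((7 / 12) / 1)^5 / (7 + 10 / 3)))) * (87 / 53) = 62138880 / 890771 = 69.76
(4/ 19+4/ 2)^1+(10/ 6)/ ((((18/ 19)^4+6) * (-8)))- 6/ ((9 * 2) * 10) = 4340679053/ 2022136560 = 2.15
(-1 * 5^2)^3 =-15625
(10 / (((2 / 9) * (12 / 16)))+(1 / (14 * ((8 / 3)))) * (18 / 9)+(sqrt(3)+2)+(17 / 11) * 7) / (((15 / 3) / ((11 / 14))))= 11 * sqrt(3) / 70+44889 / 3920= 11.72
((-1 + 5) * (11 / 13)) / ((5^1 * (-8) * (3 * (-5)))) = 11 / 1950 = 0.01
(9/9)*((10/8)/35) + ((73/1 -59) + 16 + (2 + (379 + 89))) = 14001/28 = 500.04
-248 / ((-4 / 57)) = 3534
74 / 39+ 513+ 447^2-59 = 7810331 / 39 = 200264.90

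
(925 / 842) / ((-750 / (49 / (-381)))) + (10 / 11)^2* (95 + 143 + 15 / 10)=197.93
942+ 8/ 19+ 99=19787/ 19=1041.42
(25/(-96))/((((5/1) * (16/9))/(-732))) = 2745/128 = 21.45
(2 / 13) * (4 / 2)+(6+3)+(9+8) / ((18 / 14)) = 2636 / 117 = 22.53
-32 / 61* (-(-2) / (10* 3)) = -32 / 915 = -0.03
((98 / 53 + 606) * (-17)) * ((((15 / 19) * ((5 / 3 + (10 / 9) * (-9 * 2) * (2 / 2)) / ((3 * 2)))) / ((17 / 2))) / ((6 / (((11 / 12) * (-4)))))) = -48726700 / 27189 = -1792.15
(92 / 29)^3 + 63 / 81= 7178915 / 219501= 32.71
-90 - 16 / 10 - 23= -573 / 5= -114.60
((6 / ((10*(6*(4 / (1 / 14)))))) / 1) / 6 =1 / 3360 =0.00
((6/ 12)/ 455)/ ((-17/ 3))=-3/ 15470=-0.00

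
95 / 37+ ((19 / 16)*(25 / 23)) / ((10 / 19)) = 136705 / 27232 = 5.02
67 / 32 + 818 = 26243 / 32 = 820.09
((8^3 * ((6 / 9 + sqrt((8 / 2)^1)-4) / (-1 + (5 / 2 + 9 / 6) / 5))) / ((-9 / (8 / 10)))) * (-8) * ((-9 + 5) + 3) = -65536 / 27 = -2427.26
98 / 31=3.16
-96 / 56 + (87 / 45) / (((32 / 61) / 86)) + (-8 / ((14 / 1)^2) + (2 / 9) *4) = 11151289 / 35280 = 316.08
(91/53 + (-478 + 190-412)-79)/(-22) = 20598/583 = 35.33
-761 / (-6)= 761 / 6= 126.83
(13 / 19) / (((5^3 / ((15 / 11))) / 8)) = 312 / 5225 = 0.06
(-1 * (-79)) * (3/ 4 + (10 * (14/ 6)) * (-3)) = -21883/ 4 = -5470.75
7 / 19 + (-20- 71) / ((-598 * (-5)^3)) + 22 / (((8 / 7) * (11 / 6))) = 593621 / 54625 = 10.87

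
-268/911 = -0.29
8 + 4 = 12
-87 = -87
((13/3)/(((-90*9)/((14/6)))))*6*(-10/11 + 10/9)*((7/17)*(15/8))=-3185/272646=-0.01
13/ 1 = 13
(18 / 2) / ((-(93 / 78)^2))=-6084 / 961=-6.33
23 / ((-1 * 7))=-23 / 7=-3.29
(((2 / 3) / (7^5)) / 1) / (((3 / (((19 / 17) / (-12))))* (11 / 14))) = -19 / 12122649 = -0.00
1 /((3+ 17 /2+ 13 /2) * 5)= 1 /90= 0.01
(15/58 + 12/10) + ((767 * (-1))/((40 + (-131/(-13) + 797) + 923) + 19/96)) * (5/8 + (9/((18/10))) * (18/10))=-1737293991/640697870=-2.71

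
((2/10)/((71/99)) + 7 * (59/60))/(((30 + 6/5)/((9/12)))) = 2347/13632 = 0.17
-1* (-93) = 93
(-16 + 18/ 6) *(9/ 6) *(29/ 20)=-1131/ 40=-28.28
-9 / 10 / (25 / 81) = -729 / 250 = -2.92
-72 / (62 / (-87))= 101.03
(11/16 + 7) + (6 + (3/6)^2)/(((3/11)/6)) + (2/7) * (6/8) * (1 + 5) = 16405/112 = 146.47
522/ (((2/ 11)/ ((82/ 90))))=13079/ 5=2615.80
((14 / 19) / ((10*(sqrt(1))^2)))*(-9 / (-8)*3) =189 / 760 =0.25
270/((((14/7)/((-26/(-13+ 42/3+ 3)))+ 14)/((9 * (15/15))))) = 15795/89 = 177.47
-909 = -909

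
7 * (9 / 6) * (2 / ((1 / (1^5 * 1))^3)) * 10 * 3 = 630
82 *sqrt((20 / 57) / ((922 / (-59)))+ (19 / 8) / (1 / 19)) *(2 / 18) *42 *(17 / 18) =4879 *sqrt(498279031458) / 1418958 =2427.16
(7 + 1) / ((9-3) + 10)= 1 / 2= 0.50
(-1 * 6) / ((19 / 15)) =-90 / 19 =-4.74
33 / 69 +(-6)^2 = 839 / 23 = 36.48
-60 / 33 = -20 / 11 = -1.82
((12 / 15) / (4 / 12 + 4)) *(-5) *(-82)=984 / 13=75.69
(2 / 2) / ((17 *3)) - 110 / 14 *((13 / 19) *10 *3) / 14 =-546044 / 47481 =-11.50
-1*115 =-115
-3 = -3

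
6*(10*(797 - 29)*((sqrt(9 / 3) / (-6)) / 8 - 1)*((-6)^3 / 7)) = 207360*sqrt(3) / 7 + 9953280 / 7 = 1473205.44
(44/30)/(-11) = -2/15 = -0.13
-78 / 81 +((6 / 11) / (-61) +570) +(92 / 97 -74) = 871603892 / 1757349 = 495.98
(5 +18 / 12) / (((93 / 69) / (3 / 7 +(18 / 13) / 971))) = 873885 / 421414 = 2.07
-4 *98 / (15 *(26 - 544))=28 / 555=0.05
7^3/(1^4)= 343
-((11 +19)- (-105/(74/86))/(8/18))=-45075/148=-304.56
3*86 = 258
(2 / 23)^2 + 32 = 16932 / 529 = 32.01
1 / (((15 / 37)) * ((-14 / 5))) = -0.88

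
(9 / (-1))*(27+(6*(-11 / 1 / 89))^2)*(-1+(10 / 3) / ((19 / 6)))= -1964007 / 150499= -13.05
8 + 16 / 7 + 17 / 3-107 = -1912 / 21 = -91.05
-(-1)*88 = 88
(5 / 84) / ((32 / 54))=45 / 448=0.10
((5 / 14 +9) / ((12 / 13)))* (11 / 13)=1441 / 168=8.58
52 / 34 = 26 / 17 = 1.53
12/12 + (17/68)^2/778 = 12449/12448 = 1.00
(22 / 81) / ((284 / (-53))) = -583 / 11502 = -0.05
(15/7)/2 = 15/14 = 1.07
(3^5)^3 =14348907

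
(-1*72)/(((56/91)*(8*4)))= -117/32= -3.66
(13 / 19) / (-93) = -0.01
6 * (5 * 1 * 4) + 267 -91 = 296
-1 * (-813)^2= -660969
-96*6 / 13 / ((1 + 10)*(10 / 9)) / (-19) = 2592 / 13585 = 0.19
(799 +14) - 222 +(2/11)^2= 591.03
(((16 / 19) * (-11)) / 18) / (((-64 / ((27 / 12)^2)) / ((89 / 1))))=8811 / 2432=3.62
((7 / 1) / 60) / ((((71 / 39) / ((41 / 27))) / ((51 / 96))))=63427 / 1226880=0.05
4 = 4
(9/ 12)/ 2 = 3/ 8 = 0.38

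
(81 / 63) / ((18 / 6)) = 3 / 7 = 0.43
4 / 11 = 0.36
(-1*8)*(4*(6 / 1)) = -192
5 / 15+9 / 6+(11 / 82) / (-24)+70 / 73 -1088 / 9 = -50901121 / 430992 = -118.10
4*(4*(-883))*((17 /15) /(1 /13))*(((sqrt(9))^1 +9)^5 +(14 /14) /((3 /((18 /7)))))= -362566327136 /7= -51795189590.86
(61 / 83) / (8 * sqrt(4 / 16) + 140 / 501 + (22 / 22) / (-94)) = 0.17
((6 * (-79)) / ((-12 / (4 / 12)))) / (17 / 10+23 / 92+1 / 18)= 2370 / 361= 6.57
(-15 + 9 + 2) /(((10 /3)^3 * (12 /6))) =-0.05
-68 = -68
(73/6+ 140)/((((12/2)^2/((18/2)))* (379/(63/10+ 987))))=3022943/30320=99.70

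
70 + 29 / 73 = 5139 / 73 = 70.40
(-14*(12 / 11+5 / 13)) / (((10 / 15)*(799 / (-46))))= 203826 / 114257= 1.78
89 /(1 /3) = 267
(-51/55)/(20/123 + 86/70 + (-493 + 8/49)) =307377/162906832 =0.00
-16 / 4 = -4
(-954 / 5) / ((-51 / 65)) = 4134 / 17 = 243.18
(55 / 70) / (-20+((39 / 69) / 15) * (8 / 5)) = -18975 / 481544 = -0.04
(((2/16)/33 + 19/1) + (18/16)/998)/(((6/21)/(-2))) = -35050841/263472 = -133.03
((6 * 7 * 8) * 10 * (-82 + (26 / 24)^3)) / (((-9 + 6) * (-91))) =-697495 / 702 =-993.58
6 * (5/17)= 30/17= 1.76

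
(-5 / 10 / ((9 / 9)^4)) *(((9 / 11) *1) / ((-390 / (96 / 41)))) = 72 / 29315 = 0.00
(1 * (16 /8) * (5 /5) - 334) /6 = -166 /3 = -55.33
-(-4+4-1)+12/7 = 19/7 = 2.71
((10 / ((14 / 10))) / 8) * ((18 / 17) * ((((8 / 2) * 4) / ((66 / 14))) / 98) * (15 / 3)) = 1500 / 9163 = 0.16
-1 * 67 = -67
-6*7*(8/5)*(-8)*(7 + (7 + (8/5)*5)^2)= 623616/5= 124723.20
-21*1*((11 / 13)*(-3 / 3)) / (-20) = -231 / 260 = -0.89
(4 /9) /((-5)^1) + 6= 266 /45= 5.91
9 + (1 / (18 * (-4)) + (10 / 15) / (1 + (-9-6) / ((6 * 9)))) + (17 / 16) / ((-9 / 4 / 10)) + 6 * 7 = 47.19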